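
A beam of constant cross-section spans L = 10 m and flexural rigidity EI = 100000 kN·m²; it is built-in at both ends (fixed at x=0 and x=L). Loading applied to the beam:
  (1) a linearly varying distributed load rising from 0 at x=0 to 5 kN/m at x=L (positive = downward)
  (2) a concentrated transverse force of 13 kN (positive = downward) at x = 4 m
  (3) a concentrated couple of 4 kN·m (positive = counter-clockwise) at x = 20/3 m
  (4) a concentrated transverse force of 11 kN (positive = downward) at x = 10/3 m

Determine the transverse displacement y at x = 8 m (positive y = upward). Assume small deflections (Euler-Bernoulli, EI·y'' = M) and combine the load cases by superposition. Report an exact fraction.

y(8) = -156761/253125000 m

Load 1 — triangular load w₀=5 kN/m (0→w₀ over full span):
  y_1 = -w₀x²(L-x)²(x+2L)/(120LEI) = -5·8²·(10-8)²·(8+2·10)/(120·10·100000) = -14/46875 m
Load 2 — point force P=13 kN at a=4 m (b=L-a=6):
  y_2 = -Pa²(L-x)²(3bL-(3b+a)(L-x))/(6L³EI)  [x>a] = -13·4²·(10-8)²·(3·6·10-(3·6+4)·(10-8))/(6·10³·100000) = -221/1171875 m
Load 3 — applied couple M₀=4 kN·m at a=20/3 m (b=L-a=10/3):
  y_3 = (R_Ax³/6 - M_Ax²/2 - M₀(x-a)²/2)/EI  [x>a] with R_A=8/15, M_A=4/3 = ((8/15)·8³/6 - (4/3)·8²/2 - 4·(8-(20/3))²/2)/100000 = -1/140625 m
Load 4 — point force P=11 kN at a=10/3 m (b=L-a=20/3):
  y_4 = -Pa²(L-x)²(3bL-(3b+a)(L-x))/(6L³EI)  [x>a] = -11·(10/3)²·(10-8)²·(3·(20/3)·10-(3·(20/3)+(10/3))·(10-8))/(6·10³·100000) = -253/2025000 m
Superposition: y = Σ y_i = -156761/253125000 m ≈ -0.000619 m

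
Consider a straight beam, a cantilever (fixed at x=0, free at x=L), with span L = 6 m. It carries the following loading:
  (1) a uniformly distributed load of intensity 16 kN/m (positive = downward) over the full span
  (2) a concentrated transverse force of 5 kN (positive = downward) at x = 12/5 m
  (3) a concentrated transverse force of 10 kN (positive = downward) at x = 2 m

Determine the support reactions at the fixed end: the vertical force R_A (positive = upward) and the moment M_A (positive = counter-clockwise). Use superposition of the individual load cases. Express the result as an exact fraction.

Load 1 — uniform load w=16 kN/m over full span:
  R_A = wL = 16·6 = 96 kN
  M_A = wL²/2 = 16·6²/2 = 288 kN·m
Load 2 — point force P=5 kN at a=12/5 m (b=L-a=18/5):
  R_A = P = 5 kN
  M_A = Pa = 5·(12/5) = 12 kN·m
Load 3 — point force P=10 kN at a=2 m (b=L-a=4):
  R_A = P = 10 kN
  M_A = Pa = 10·2 = 20 kN·m
Superposition: R_A = 111 kN, M_A = 320 kN·m

R_A = 111 kN, M_A = 320 kN·m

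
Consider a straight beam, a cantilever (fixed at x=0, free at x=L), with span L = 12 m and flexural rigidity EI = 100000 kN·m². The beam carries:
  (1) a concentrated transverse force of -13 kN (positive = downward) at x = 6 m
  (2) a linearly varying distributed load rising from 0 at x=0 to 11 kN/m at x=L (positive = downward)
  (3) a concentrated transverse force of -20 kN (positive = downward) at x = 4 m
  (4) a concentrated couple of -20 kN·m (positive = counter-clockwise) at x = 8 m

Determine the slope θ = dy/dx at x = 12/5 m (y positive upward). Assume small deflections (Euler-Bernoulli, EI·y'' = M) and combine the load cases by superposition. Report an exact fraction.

θ(12/5) = -65799/7812500 rad

Load 1 — point force P=-13 kN at a=6 m (b=L-a=6):
  θ_1 = -Px(2a-x)/(2EI)  [x≤a] = -(-13)·(12/5)·(2·6-(12/5))/(2·100000) = 117/78125 rad
Load 2 — triangular load w₀=11 kN/m (0→w₀ over full span):
  θ_2 = (w₀Lx²/4-w₀L²x/3-w₀x⁴/(24L))/EI = (11·12·(12/5)²/4-11·12²·(12/5)/3-11·(12/5)⁴/(24·12))/100000 = -84249/7812500 rad
Load 3 — point force P=-20 kN at a=4 m (b=L-a=8):
  θ_3 = -Px(2a-x)/(2EI)  [x≤a] = -(-20)·(12/5)·(2·4-(12/5))/(2·100000) = 21/15625 rad
Load 4 — applied couple M₀=-20 kN·m at a=8 m (b=L-a=4):
  θ_4 = M₀x/EI  [x≤a] = (-20)·(12/5)/100000 = -3/6250 rad
Superposition: θ = Σ θ_i = -65799/7812500 rad ≈ -0.008422 rad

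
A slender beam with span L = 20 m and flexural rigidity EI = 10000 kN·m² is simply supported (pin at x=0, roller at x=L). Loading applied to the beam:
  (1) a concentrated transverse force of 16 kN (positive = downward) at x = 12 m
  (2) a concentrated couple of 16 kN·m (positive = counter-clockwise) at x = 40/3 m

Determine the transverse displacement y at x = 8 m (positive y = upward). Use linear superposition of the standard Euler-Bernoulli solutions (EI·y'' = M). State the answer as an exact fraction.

y(8) = -7136/28125 m

Load 1 — point force P=16 kN at a=12 m (b=L-a=8):
  y_1 = -Pbx(L²-b²-x²)/(6LEI)  [x≤a] = -16·8·8·(20²-8²-8²)/(6·20·10000) = -2176/9375 m
Load 2 — applied couple M₀=16 kN·m at a=40/3 m (b=L-a=20/3):
  y_2 = (M₀x³/(6L)+C₁x)/EI  [x≤a] with C₁=M₀(3b²-L²)/(6L)=-320/9 = (16·8³/(6·20)+(-320/9)·8)/10000 = -608/28125 m
Superposition: y = Σ y_i = -7136/28125 m ≈ -0.253724 m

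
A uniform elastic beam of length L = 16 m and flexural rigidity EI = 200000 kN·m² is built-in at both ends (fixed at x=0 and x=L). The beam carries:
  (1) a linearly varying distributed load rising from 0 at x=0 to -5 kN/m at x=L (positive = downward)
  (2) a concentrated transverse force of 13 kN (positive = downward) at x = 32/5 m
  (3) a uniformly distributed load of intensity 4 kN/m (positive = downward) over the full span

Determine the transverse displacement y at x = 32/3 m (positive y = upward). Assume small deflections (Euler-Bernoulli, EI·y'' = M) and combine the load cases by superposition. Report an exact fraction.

Load 1 — triangular load w₀=-5 kN/m (0→w₀ over full span):
  y_1 = -w₀x²(L-x)²(x+2L)/(120LEI) = -(-5)·(32/3)²·(16-(32/3))²·((32/3)+2·16)/(120·16·200000) = 4096/2278125 m
Load 2 — point force P=13 kN at a=32/5 m (b=L-a=48/5):
  y_2 = -Pa²(L-x)²(3bL-(3b+a)(L-x))/(6L³EI)  [x>a] = -13·(32/5)²·(16-(32/3))²·(3·(48/5)·16-(3·(48/5)+(32/5))·(16-(32/3)))/(6·16³·200000) = -26624/31640625 m
Load 3 — uniform load w=4 kN/m over full span:
  y_3 = -wx²(L-x)²/(24EI) = -4·(32/3)²·(16-(32/3))²/(24·200000) = -2048/759375 m
Superposition: y = Σ y_i = -495616/284765625 m ≈ -0.001740 m

y(32/3) = -495616/284765625 m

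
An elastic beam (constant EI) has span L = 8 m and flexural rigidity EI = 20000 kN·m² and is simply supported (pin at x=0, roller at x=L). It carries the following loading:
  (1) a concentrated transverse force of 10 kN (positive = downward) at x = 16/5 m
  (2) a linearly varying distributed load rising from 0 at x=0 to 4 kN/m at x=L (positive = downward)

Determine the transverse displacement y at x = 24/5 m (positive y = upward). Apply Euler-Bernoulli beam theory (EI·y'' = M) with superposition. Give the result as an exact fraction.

Load 1 — point force P=10 kN at a=16/5 m (b=L-a=24/5):
  y_1 = -Pa(L-x)(2Lx-a²-x²)/(6LEI)  [x>a] = -10·(16/5)·(8-(24/5))·(2·8·(24/5)-(16/5)²-(24/5)²)/(6·8·20000) = -1088/234375 m
Load 2 — triangular load w₀=4 kN/m (0→w₀ over full span):
  y_2 = -w₀x(7L⁴-10L²x²+3x⁴)/(360LEI) = -4·(24/5)·(7·8⁴-10·8²·(24/5)²+3·(24/5)⁴)/(360·8·20000) = -151552/29296875 m
Superposition: y = Σ y_i = -287552/29296875 m ≈ -0.009815 m

y(24/5) = -287552/29296875 m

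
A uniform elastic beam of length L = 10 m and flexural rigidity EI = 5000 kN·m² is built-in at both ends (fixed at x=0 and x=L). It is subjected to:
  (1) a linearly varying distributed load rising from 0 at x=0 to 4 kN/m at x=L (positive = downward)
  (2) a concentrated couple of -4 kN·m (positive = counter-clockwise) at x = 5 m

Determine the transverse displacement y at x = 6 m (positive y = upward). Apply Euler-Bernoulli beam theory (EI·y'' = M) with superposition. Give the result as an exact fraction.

y(6) = -161/15625 m

Load 1 — triangular load w₀=4 kN/m (0→w₀ over full span):
  y_1 = -w₀x²(L-x)²(x+2L)/(120LEI) = -4·6²·(10-6)²·(6+2·10)/(120·10·5000) = -156/15625 m
Load 2 — applied couple M₀=-4 kN·m at a=5 m (b=L-a=5):
  y_2 = (R_Ax³/6 - M_Ax²/2 - M₀(x-a)²/2)/EI  [x>a] with R_A=-3/5, M_A=-1 = ((-3/5)·6³/6 - (-1)·6²/2 - (-4)·(6-5)²/2)/5000 = -1/3125 m
Superposition: y = Σ y_i = -161/15625 m ≈ -0.010304 m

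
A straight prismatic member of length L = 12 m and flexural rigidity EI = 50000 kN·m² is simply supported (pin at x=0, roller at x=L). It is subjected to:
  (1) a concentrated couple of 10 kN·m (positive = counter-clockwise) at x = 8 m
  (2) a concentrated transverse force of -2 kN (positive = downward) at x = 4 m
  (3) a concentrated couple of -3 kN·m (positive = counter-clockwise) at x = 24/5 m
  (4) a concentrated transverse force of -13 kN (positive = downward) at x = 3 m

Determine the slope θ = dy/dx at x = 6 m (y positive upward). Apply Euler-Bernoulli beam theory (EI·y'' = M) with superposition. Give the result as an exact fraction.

θ(6) = -29809/90000000 rad

Load 1 — applied couple M₀=10 kN·m at a=8 m (b=L-a=4):
  θ_1 = (M₀x²/(2L)+C₁)/EI  [x≤a] with C₁=M₀(3b²-L²)/(6L)=-40/3 = (10·6²/(2·12)+(-40/3))/50000 = 1/30000 rad
Load 2 — point force P=-2 kN at a=4 m (b=L-a=8):
  θ_2 = -Pa(2L²-6Lx+3x²+a²)/(6LEI)  [x>a] = -(-2)·4·(2·12²-6·12·6+3·6²+4²)/(6·12·50000) = -1/22500 rad
Load 3 — applied couple M₀=-3 kN·m at a=24/5 m (b=L-a=36/5):
  θ_3 = (M₀x²/(2L)-M₀(x-a)+C₁)/EI  [x>a] with C₁=M₀(3b²-L²)/(6L)=-12/25 = ((-3)·6²/(2·12)-(-3)·(6-(24/5))+(-12/25))/50000 = -69/2500000 rad
Load 4 — point force P=-13 kN at a=3 m (b=L-a=9):
  θ_4 = -Pa(2L²-6Lx+3x²+a²)/(6LEI)  [x>a] = -(-13)·3·(2·12²-6·12·6+3·6²+3²)/(6·12·50000) = -117/400000 rad
Superposition: θ = Σ θ_i = -29809/90000000 rad ≈ -0.000331 rad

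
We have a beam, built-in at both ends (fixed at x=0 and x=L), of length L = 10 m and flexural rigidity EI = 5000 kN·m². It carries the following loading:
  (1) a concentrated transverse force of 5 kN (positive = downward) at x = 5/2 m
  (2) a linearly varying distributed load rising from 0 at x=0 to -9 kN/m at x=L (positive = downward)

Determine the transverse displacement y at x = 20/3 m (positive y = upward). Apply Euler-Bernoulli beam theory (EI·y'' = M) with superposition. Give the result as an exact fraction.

y(20/3) = 313/17280 m

Load 1 — point force P=5 kN at a=5/2 m (b=L-a=15/2):
  y_1 = -Pa²(L-x)²(3bL-(3b+a)(L-x))/(6L³EI)  [x>a] = -5·(5/2)²·(10-(20/3))²·(3·(15/2)·10-(3·(15/2)+(5/2))·(10-(20/3)))/(6·10³·5000) = -17/10368 m
Load 2 — triangular load w₀=-9 kN/m (0→w₀ over full span):
  y_2 = -w₀x²(L-x)²(x+2L)/(120LEI) = -(-9)·(20/3)²·(10-(20/3))²·((20/3)+2·10)/(120·10·5000) = 8/405 m
Superposition: y = Σ y_i = 313/17280 m ≈ 0.018113 m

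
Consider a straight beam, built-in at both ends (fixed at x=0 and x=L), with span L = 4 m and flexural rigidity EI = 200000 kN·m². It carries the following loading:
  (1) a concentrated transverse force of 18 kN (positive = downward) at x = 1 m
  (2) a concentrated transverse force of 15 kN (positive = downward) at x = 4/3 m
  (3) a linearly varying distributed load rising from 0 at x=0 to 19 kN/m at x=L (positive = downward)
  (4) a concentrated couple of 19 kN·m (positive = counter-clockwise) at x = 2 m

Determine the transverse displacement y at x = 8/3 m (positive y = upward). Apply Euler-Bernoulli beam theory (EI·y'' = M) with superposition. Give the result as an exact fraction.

y(8/3) = -30011/729000000 m

Load 1 — point force P=18 kN at a=1 m (b=L-a=3):
  y_1 = -Pa²(L-x)²(3bL-(3b+a)(L-x))/(6L³EI)  [x>a] = -18·1²·(4-(8/3))²·(3·3·4-(3·3+1)·(4-(8/3)))/(6·4³·200000) = -17/1800000 m
Load 2 — point force P=15 kN at a=4/3 m (b=L-a=8/3):
  y_2 = -Pa²(L-x)²(3bL-(3b+a)(L-x))/(6L³EI)  [x>a] = -15·(4/3)²·(4-(8/3))²·(3·(8/3)·4-(3·(8/3)+(4/3))·(4-(8/3)))/(6·4³·200000) = -11/911250 m
Load 3 — triangular load w₀=19 kN/m (0→w₀ over full span):
  y_3 = -w₀x²(L-x)²(x+2L)/(120LEI) = -19·(8/3)²·(4-(8/3))²·((8/3)+2·4)/(120·4·200000) = -304/11390625 m
Load 4 — applied couple M₀=19 kN·m at a=2 m (b=L-a=2):
  y_4 = (R_Ax³/6 - M_Ax²/2 - M₀(x-a)²/2)/EI  [x>a] with R_A=57/8, M_A=19/4 = ((57/8)·(8/3)³/6 - (19/4)·(8/3)²/2 - 19·((8/3)-2)²/2)/200000 = 19/2700000 m
Superposition: y = Σ y_i = -30011/729000000 m ≈ -0.000041 m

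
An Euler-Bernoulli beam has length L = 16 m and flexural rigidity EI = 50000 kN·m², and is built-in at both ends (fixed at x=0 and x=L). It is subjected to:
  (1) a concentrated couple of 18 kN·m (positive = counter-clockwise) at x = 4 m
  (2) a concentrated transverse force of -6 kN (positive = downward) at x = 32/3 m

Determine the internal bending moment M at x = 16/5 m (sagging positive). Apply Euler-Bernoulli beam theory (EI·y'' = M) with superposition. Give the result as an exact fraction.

Load 1 — applied couple M₀=18 kN·m at a=4 m (b=L-a=12):
  M_1 = R_Ax - M_A  [x≤a] with R_A=81/64, M_A=-27/8 = (81/64)·(16/5) - (-27/8) = 297/40 kN·m
Load 2 — point force P=-6 kN at a=32/3 m (b=L-a=16/3):
  M_2 = Pb²(3a+b)x/L³ - Pab²/L²  [x≤a] = (-6)·(16/3)²·(3·(32/3)+(16/3))·(16/5)/16³ - (-6)·(32/3)·(16/3)²/16² = 32/15 kN·m
Superposition: M = Σ M_i = 1147/120 kN·m ≈ 9.558333 kN·m

M(16/5) = 1147/120 kN·m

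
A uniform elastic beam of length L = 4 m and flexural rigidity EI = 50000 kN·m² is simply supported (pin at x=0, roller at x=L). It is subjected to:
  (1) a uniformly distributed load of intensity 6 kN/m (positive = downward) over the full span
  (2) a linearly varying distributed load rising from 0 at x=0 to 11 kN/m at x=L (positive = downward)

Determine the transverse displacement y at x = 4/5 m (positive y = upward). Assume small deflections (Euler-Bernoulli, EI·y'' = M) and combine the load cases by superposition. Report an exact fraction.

Load 1 — uniform load w=6 kN/m over full span:
  y_1 = -wx(L³-2Lx²+x³)/(24EI) = -6·(4/5)·(4³-2·4·(4/5)²+(4/5)³)/(24·50000) = -464/1953125 m
Load 2 — triangular load w₀=11 kN/m (0→w₀ over full span):
  y_2 = -w₀x(7L⁴-10L²x²+3x⁴)/(360LEI) = -11·(4/5)·(7·4⁴-10·4²·(4/5)²+3·(4/5)⁴)/(360·4·50000) = -30272/146484375 m
Superposition: y = Σ y_i = -65072/146484375 m ≈ -0.000444 m

y(4/5) = -65072/146484375 m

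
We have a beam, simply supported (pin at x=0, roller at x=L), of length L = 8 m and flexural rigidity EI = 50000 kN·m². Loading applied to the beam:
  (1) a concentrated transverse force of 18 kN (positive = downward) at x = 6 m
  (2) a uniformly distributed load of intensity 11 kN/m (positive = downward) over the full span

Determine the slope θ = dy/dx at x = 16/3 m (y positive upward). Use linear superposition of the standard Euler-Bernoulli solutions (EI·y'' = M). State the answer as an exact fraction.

θ(16/3) = 10691/4050000 rad

Load 1 — point force P=18 kN at a=6 m (b=L-a=2):
  θ_1 = -Pb(L²-b²-3x²)/(6LEI)  [x≤a] = -18·2·(8²-2²-3·(16/3)²)/(6·8·50000) = 19/50000 rad
Load 2 — uniform load w=11 kN/m over full span:
  θ_2 = -w(L³-6Lx²+4x³)/(24EI) = -11·(8³-6·8·(16/3)²+4·(16/3)³)/(24·50000) = 572/253125 rad
Superposition: θ = Σ θ_i = 10691/4050000 rad ≈ 0.002640 rad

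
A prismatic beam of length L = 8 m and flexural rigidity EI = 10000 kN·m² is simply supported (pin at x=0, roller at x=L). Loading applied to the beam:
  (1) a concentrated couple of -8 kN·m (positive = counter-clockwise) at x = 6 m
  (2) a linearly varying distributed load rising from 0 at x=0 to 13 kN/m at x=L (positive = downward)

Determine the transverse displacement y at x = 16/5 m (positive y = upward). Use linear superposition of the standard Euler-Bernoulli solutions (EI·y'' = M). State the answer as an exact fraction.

y(16/5) = -884062/29296875 m

Load 1 — applied couple M₀=-8 kN·m at a=6 m (b=L-a=2):
  y_1 = (M₀x³/(6L)+C₁x)/EI  [x≤a] with C₁=M₀(3b²-L²)/(6L)=26/3 = ((-8)·(16/5)³/(6·8)+(26/3)·(16/5))/10000 = 174/78125 m
Load 2 — triangular load w₀=13 kN/m (0→w₀ over full span):
  y_2 = -w₀x(7L⁴-10L²x²+3x⁴)/(360LEI) = -13·(16/5)·(7·8⁴-10·8²·(16/5)²+3·(16/5)⁴)/(360·8·10000) = -949312/29296875 m
Superposition: y = Σ y_i = -884062/29296875 m ≈ -0.030176 m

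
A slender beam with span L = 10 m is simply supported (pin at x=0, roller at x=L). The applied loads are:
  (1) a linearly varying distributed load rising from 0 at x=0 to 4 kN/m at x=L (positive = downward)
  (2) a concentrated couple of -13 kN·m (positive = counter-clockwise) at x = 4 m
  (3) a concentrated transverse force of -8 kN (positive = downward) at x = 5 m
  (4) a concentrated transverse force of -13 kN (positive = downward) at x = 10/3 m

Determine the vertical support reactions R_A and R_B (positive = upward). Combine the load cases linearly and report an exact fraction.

Load 1 — triangular load w₀=4 kN/m (0→w₀ over full span):
  R_A = w₀L/6 = 4·10/6 = 20/3 kN
  R_B = w₀L/3 = 4·10/3 = 40/3 kN
Load 2 — applied couple M₀=-13 kN·m at a=4 m (b=L-a=6):
  R_A = M₀/L = (-13)/10 = -13/10 kN
  R_B = -M₀/L = -(-13)/10 = 13/10 kN
Load 3 — point force P=-8 kN at a=5 m (b=L-a=5):
  R_A = Pb/L = (-8)·5/10 = -4 kN
  R_B = Pa/L = (-8)·5/10 = -4 kN
Load 4 — point force P=-13 kN at a=10/3 m (b=L-a=20/3):
  R_A = Pb/L = (-13)·(20/3)/10 = -26/3 kN
  R_B = Pa/L = (-13)·(10/3)/10 = -13/3 kN
Superposition: R_A = -73/10 kN, R_B = 63/10 kN

R_A = -73/10 kN, R_B = 63/10 kN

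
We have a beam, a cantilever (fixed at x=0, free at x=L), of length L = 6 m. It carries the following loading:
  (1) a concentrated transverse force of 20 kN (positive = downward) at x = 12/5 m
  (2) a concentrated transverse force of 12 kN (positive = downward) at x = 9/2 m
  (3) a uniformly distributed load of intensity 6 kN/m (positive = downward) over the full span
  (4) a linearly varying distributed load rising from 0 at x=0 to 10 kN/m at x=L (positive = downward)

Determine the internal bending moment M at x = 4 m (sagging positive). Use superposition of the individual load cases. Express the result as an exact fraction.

M(4) = -322/9 kN·m

Load 1 — point force P=20 kN at a=12/5 m (b=L-a=18/5):
  M_1 = 0  [x>a] = 0 kN·m
Load 2 — point force P=12 kN at a=9/2 m (b=L-a=3/2):
  M_2 = -P(a-x)  [x≤a] = -12·((9/2)-4) = -6 kN·m
Load 3 — uniform load w=6 kN/m over full span:
  M_3 = -w(L-x)²/2 = -6·(6-4)²/2 = -12 kN·m
Load 4 — triangular load w₀=10 kN/m (0→w₀ over full span):
  M_4 = w₀Lx/2 - w₀L²/3 - w₀x³/(6L) = 10·6·4/2 - 10·6²/3 - 10·4³/(6·6) = -160/9 kN·m
Superposition: M = Σ M_i = -322/9 kN·m ≈ -35.777778 kN·m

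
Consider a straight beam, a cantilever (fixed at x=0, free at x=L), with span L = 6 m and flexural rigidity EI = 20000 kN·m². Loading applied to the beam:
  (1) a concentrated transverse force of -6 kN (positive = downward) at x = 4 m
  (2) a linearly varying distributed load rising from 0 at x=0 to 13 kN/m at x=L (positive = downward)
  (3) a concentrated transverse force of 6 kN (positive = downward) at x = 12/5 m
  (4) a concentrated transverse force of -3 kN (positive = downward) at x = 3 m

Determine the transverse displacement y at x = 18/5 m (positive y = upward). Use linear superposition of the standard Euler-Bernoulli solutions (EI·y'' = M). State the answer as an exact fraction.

Load 1 — point force P=-6 kN at a=4 m (b=L-a=2):
  y_1 = -Px²(3a-x)/(6EI)  [x≤a] = -(-6)·(18/5)²·(3·4-(18/5))/(6·20000) = 1701/312500 m
Load 2 — triangular load w₀=13 kN/m (0→w₀ over full span):
  y_2 = (w₀Lx³/12-w₀L²x²/6-w₀x⁵/(120L))/EI = (13·6·(18/5)³/12-13·6²·(18/5)²/6-13·(18/5)⁵/(120·6))/20000 = -5613543/156250000 m
Load 3 — point force P=6 kN at a=12/5 m (b=L-a=18/5):
  y_3 = -Pa²(3x-a)/(6EI)  [x>a] = -6·(12/5)²·(3·(18/5)-(12/5))/(6·20000) = -189/78125 m
Load 4 — point force P=-3 kN at a=3 m (b=L-a=3):
  y_4 = -Pa²(3x-a)/(6EI)  [x>a] = -(-3)·3²·(3·(18/5)-3)/(6·20000) = 351/200000 m
Superposition: y = Σ y_i = -19467297/625000000 m ≈ -0.031148 m

y(18/5) = -19467297/625000000 m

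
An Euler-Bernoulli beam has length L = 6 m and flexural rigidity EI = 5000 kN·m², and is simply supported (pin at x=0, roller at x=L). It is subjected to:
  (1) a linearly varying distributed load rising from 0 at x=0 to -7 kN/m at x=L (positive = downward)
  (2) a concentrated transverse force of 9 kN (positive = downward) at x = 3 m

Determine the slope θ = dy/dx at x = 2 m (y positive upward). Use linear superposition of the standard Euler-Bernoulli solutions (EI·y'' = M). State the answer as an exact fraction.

θ(2) = 887/900000 rad

Load 1 — triangular load w₀=-7 kN/m (0→w₀ over full span):
  θ_1 = -w₀(7L⁴-30L²x²+15x⁴)/(360LEI) = -(-7)·(7·6⁴-30·6²·2²+15·2⁴)/(360·6·5000) = 91/28125 rad
Load 2 — point force P=9 kN at a=3 m (b=L-a=3):
  θ_2 = -Pb(L²-b²-3x²)/(6LEI)  [x≤a] = -9·3·(6²-3²-3·2²)/(6·6·5000) = -9/4000 rad
Superposition: θ = Σ θ_i = 887/900000 rad ≈ 0.000986 rad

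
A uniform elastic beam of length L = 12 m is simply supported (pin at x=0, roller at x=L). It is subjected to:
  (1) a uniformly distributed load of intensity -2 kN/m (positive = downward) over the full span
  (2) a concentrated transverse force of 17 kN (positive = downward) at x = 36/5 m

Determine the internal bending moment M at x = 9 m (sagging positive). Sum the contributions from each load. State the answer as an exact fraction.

M(9) = 18/5 kN·m

Load 1 — uniform load w=-2 kN/m over full span:
  M_1 = wx(L-x)/2 = (-2)·9·(12-9)/2 = -27 kN·m
Load 2 — point force P=17 kN at a=36/5 m (b=L-a=24/5):
  M_2 = Pa(L-x)/L  [x>a] = 17·(36/5)·(12-9)/12 = 153/5 kN·m
Superposition: M = Σ M_i = 18/5 kN·m ≈ 3.600000 kN·m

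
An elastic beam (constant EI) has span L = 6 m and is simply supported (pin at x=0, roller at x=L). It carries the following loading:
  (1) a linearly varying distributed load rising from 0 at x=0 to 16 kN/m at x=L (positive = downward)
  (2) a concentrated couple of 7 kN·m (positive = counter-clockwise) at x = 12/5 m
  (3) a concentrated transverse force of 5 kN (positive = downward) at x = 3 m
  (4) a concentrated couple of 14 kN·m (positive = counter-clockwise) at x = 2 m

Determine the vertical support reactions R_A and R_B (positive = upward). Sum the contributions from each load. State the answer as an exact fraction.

Load 1 — triangular load w₀=16 kN/m (0→w₀ over full span):
  R_A = w₀L/6 = 16·6/6 = 16 kN
  R_B = w₀L/3 = 16·6/3 = 32 kN
Load 2 — applied couple M₀=7 kN·m at a=12/5 m (b=L-a=18/5):
  R_A = M₀/L = 7/6 kN
  R_B = -M₀/L = -7/6 kN
Load 3 — point force P=5 kN at a=3 m (b=L-a=3):
  R_A = Pb/L = 5·3/6 = 5/2 kN
  R_B = Pa/L = 5·3/6 = 5/2 kN
Load 4 — applied couple M₀=14 kN·m at a=2 m (b=L-a=4):
  R_A = M₀/L = 14/6 = 7/3 kN
  R_B = -M₀/L = -14/6 = -7/3 kN
Superposition: R_A = 22 kN, R_B = 31 kN

R_A = 22 kN, R_B = 31 kN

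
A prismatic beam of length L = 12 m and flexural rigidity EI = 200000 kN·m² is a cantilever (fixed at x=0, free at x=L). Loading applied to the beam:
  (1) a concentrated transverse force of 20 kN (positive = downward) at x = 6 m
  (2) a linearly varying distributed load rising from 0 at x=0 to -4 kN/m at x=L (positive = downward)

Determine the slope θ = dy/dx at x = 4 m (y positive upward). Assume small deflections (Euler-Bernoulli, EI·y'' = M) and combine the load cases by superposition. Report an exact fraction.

θ(4) = 73/56250 rad

Load 1 — point force P=20 kN at a=6 m (b=L-a=6):
  θ_1 = -Px(2a-x)/(2EI)  [x≤a] = -20·4·(2·6-4)/(2·200000) = -1/625 rad
Load 2 — triangular load w₀=-4 kN/m (0→w₀ over full span):
  θ_2 = (w₀Lx²/4-w₀L²x/3-w₀x⁴/(24L))/EI = ((-4)·12·4²/4-(-4)·12²·4/3-(-4)·4⁴/(24·12))/200000 = 163/56250 rad
Superposition: θ = Σ θ_i = 73/56250 rad ≈ 0.001298 rad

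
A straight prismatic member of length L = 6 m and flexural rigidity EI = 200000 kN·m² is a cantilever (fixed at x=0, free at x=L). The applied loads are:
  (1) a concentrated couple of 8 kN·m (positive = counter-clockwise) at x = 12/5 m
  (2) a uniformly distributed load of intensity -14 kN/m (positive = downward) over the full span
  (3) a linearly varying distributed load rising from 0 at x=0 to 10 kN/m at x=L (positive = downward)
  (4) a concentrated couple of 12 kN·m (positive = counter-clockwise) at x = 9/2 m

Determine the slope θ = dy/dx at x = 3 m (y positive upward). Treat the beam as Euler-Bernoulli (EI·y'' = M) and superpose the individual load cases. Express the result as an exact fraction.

θ(3) = 10623/8000000 rad

Load 1 — applied couple M₀=8 kN·m at a=12/5 m (b=L-a=18/5):
  θ_1 = M₀a/EI  [x>a] = 8·(12/5)/200000 = 3/31250 rad
Load 2 — uniform load w=-14 kN/m over full span:
  θ_2 = -wx(x²-3Lx+3L²)/(6EI) = -(-14)·3·(3²-3·6·3+3·6²)/(6·200000) = 441/200000 rad
Load 3 — triangular load w₀=10 kN/m (0→w₀ over full span):
  θ_3 = (w₀Lx²/4-w₀L²x/3-w₀x⁴/(24L))/EI = (10·6·3²/4-10·6²·3/3-10·3⁴/(24·6))/200000 = -369/320000 rad
Load 4 — applied couple M₀=12 kN·m at a=9/2 m (b=L-a=3/2):
  θ_4 = M₀x/EI  [x≤a] = 12·3/200000 = 9/50000 rad
Superposition: θ = Σ θ_i = 10623/8000000 rad ≈ 0.001328 rad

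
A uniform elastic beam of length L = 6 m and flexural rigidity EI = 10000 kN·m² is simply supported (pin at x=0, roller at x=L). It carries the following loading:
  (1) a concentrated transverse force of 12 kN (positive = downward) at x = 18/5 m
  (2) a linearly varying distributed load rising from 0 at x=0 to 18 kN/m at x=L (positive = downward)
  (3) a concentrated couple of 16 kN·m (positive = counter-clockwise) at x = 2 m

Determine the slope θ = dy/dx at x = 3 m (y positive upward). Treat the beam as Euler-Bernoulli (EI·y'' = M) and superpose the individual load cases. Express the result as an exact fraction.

θ(3) = -17951/30000000 rad

Load 1 — point force P=12 kN at a=18/5 m (b=L-a=12/5):
  θ_1 = -Pb(L²-b²-3x²)/(6LEI)  [x≤a] = -12·(12/5)·(6²-(12/5)²-3·3²)/(6·6·10000) = -81/312500 rad
Load 2 — triangular load w₀=18 kN/m (0→w₀ over full span):
  θ_2 = -w₀(7L⁴-30L²x²+15x⁴)/(360LEI) = -18·(7·6⁴-30·6²·3²+15·3⁴)/(360·6·10000) = -189/400000 rad
Load 3 — applied couple M₀=16 kN·m at a=2 m (b=L-a=4):
  θ_3 = (M₀x²/(2L)-M₀(x-a)+C₁)/EI  [x>a] with C₁=M₀(3b²-L²)/(6L)=16/3 = (16·3²/(2·6)-16·(3-2)+(16/3))/10000 = 1/7500 rad
Superposition: θ = Σ θ_i = -17951/30000000 rad ≈ -0.000598 rad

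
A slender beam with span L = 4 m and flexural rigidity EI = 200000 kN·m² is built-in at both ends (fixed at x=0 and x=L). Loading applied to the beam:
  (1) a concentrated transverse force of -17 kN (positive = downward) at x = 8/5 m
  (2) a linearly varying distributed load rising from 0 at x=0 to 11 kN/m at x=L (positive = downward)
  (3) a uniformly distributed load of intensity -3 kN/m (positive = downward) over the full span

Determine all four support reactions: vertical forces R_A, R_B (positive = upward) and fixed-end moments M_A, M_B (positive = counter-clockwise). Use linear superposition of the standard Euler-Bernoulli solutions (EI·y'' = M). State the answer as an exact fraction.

R_A = -1302/125 kN, M_A = -2972/375 kN·m, R_B = 427/125 kN, M_B = 216/125 kN·m

Load 1 — point force P=-17 kN at a=8/5 m (b=L-a=12/5):
  R_A = Pb²(3a+b)/L³ = (-17)·(12/5)²·(3·(8/5)+(12/5))/4³ = -1377/125 kN
  M_A = Pab²/L² = (-17)·(8/5)·(12/5)²/4² = -1224/125 kN·m
  R_B = Pa²(a+3b)/L³ = (-17)·(8/5)²·((8/5)+3·(12/5))/4³ = -748/125 kN
  M_B = -Pa²b/L² = -(-17)·(8/5)²·(12/5)/4² = 816/125 kN·m
Load 2 — triangular load w₀=11 kN/m (0→w₀ over full span):
  R_A = 3w₀L/20 = 3·11·4/20 = 33/5 kN
  M_A = w₀L²/30 = 11·4²/30 = 88/15 kN·m
  R_B = 7w₀L/20 = 7·11·4/20 = 77/5 kN
  M_B = -w₀L²/20 = -11·4²/20 = -44/5 kN·m
Load 3 — uniform load w=-3 kN/m over full span:
  R_A = wL/2 = (-3)·4/2 = -6 kN
  M_A = wL²/12 = (-3)·4²/12 = -4 kN·m
  R_B = wL/2 = (-3)·4/2 = -6 kN
  M_B = -wL²/12 = -(-3)·4²/12 = 4 kN·m
Superposition: R_A = -1302/125 kN, M_A = -2972/375 kN·m, R_B = 427/125 kN, M_B = 216/125 kN·m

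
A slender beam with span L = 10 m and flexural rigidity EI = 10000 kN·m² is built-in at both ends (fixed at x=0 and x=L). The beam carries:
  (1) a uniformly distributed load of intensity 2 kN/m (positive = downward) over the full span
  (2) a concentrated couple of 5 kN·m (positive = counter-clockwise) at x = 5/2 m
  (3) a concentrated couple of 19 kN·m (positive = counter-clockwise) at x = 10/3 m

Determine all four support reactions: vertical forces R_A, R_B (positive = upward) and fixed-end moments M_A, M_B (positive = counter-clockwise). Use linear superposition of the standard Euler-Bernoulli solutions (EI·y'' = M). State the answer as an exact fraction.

Load 1 — uniform load w=2 kN/m over full span:
  R_A = wL/2 = 2·10/2 = 10 kN
  M_A = wL²/12 = 2·10²/12 = 50/3 kN·m
  R_B = wL/2 = 2·10/2 = 10 kN
  M_B = -wL²/12 = -2·10²/12 = -50/3 kN·m
Load 2 — applied couple M₀=5 kN·m at a=5/2 m (b=L-a=15/2):
  R_A = 6M₀ab/L³ = 6·5·(5/2)·(15/2)/10³ = 9/16 kN
  M_A = M₀b(2a-b)/L² = 5·(15/2)·(2·(5/2)-(15/2))/10² = -15/16 kN·m
  R_B = -6M₀ab/L³ = -6·5·(5/2)·(15/2)/10³ = -9/16 kN
  M_B = M₀a(2b-a)/L² = 5·(5/2)·(2·(15/2)-(5/2))/10² = 25/16 kN·m
Load 3 — applied couple M₀=19 kN·m at a=10/3 m (b=L-a=20/3):
  R_A = 6M₀ab/L³ = 6·19·(10/3)·(20/3)/10³ = 38/15 kN
  M_A = M₀b(2a-b)/L² = 19·(20/3)·(2·(10/3)-(20/3))/10² = 0 kN·m
  R_B = -6M₀ab/L³ = -6·19·(10/3)·(20/3)/10³ = -38/15 kN
  M_B = M₀a(2b-a)/L² = 19·(10/3)·(2·(20/3)-(10/3))/10² = 19/3 kN·m
Superposition: R_A = 3143/240 kN, M_A = 755/48 kN·m, R_B = 1657/240 kN, M_B = -421/48 kN·m

R_A = 3143/240 kN, M_A = 755/48 kN·m, R_B = 1657/240 kN, M_B = -421/48 kN·m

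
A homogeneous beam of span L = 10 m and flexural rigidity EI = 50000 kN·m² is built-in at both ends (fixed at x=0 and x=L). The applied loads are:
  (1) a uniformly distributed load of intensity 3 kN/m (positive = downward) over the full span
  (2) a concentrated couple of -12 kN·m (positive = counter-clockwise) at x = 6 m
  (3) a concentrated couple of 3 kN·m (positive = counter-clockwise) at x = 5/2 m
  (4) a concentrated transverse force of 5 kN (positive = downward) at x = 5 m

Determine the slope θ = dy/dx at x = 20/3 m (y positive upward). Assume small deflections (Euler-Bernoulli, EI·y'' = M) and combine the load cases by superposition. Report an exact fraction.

Load 1 — uniform load w=3 kN/m over full span:
  θ_1 = -wx(L-x)(L-2x)/(12EI) = -3·(20/3)·(10-(20/3))·(10-2·(20/3))/(12·50000) = 1/2700 rad
Load 2 — applied couple M₀=-12 kN·m at a=6 m (b=L-a=4):
  θ_2 = (R_Ax²/2 - M_Ax - M₀(x-a))/EI  [x>a] with R_A=-216/125, M_A=-96/25 = ((-216/125)·(20/3)²/2 - (-96/25)·(20/3) - (-12)·((20/3)-6))/50000 = -3/31250 rad
Load 3 — applied couple M₀=3 kN·m at a=5/2 m (b=L-a=15/2):
  θ_3 = (R_Ax²/2 - M_Ax - M₀(x-a))/EI  [x>a] with R_A=27/80, M_A=-9/16 = ((27/80)·(20/3)²/2 - (-9/16)·(20/3) - 3·((20/3)-(5/2)))/50000 = -1/40000 rad
Load 4 — point force P=5 kN at a=5 m (b=L-a=5):
  θ_4 = Pa²(L-x)(2bL-(3b+a)(L-x))/(2L³EI)  [x>a] = 5·5²·(10-(20/3))·(2·5·10-(3·5+5)·(10-(20/3)))/(2·10³·50000) = 1/7200 rad
Superposition: θ = Σ θ_i = 10483/27000000 rad ≈ 0.000388 rad

θ(20/3) = 10483/27000000 rad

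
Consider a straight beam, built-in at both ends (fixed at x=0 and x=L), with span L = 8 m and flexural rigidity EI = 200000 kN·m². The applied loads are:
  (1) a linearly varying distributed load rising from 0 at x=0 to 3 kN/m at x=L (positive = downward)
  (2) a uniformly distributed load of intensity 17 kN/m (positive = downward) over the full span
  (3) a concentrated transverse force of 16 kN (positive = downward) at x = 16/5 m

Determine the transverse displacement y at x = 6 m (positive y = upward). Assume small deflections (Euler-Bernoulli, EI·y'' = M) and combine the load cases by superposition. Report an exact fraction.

Load 1 — triangular load w₀=3 kN/m (0→w₀ over full span):
  y_1 = -w₀x²(L-x)²(x+2L)/(120LEI) = -3·6²·(8-6)²·(6+2·8)/(120·8·200000) = -99/2000000 m
Load 2 — uniform load w=17 kN/m over full span:
  y_2 = -wx²(L-x)²/(24EI) = -17·6²·(8-6)²/(24·200000) = -51/100000 m
Load 3 — point force P=16 kN at a=16/5 m (b=L-a=24/5):
  y_3 = -Pa²(L-x)²(3bL-(3b+a)(L-x))/(6L³EI)  [x>a] = -16·(16/5)²·(8-6)²·(3·(24/5)·8-(3·(24/5)+(16/5))·(8-6))/(6·8³·200000) = -4/46875 m
Superposition: y = Σ y_i = -3869/6000000 m ≈ -0.000645 m

y(6) = -3869/6000000 m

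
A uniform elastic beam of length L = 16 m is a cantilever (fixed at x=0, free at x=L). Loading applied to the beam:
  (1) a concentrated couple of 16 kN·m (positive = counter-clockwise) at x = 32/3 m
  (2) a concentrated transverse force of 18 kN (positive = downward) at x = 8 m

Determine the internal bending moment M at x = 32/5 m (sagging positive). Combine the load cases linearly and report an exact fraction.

Load 1 — applied couple M₀=16 kN·m at a=32/3 m (b=L-a=16/3):
  M_1 = M₀  [x≤a] = 16 = 16 kN·m
Load 2 — point force P=18 kN at a=8 m (b=L-a=8):
  M_2 = -P(a-x)  [x≤a] = -18·(8-(32/5)) = -144/5 kN·m
Superposition: M = Σ M_i = -64/5 kN·m ≈ -12.800000 kN·m

M(32/5) = -64/5 kN·m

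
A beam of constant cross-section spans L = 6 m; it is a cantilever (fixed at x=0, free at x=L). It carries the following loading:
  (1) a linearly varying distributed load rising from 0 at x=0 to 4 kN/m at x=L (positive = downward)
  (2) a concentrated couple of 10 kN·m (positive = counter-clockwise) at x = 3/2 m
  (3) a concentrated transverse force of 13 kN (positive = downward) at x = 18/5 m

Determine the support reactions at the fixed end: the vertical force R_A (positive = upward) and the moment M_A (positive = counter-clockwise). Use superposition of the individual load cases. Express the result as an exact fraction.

Load 1 — triangular load w₀=4 kN/m (0→w₀ over full span):
  R_A = w₀L/2 = 4·6/2 = 12 kN
  M_A = w₀L²/3 = 4·6²/3 = 48 kN·m
Load 2 — applied couple M₀=10 kN·m at a=3/2 m (b=L-a=9/2):
  R_A = 0 kN
  M_A = -M₀ = -10 kN·m
Load 3 — point force P=13 kN at a=18/5 m (b=L-a=12/5):
  R_A = P = 13 kN
  M_A = Pa = 13·(18/5) = 234/5 kN·m
Superposition: R_A = 25 kN, M_A = 424/5 kN·m

R_A = 25 kN, M_A = 424/5 kN·m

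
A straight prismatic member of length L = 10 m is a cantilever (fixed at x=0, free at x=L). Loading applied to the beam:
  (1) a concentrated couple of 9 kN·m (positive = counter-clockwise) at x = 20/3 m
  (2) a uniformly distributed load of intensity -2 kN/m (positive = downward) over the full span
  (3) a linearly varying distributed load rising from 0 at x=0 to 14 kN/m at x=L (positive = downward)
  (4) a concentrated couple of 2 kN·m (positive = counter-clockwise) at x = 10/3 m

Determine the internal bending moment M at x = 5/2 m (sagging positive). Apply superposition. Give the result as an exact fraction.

M(5/2) = -3649/16 kN·m

Load 1 — applied couple M₀=9 kN·m at a=20/3 m (b=L-a=10/3):
  M_1 = M₀  [x≤a] = 9 = 9 kN·m
Load 2 — uniform load w=-2 kN/m over full span:
  M_2 = -w(L-x)²/2 = -(-2)·(10-(5/2))²/2 = 225/4 kN·m
Load 3 — triangular load w₀=14 kN/m (0→w₀ over full span):
  M_3 = w₀Lx/2 - w₀L²/3 - w₀x³/(6L) = 14·10·(5/2)/2 - 14·10²/3 - 14·(5/2)³/(6·10) = -4725/16 kN·m
Load 4 — applied couple M₀=2 kN·m at a=10/3 m (b=L-a=20/3):
  M_4 = M₀  [x≤a] = 2 = 2 kN·m
Superposition: M = Σ M_i = -3649/16 kN·m ≈ -228.062500 kN·m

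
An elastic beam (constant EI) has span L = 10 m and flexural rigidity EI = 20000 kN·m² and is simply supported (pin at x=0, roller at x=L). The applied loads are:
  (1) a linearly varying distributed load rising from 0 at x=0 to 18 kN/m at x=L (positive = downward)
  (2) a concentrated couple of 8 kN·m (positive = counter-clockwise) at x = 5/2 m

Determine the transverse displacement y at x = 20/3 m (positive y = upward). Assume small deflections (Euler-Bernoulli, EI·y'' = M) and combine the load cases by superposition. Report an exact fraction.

Load 1 — triangular load w₀=18 kN/m (0→w₀ over full span):
  y_1 = -w₀x(7L⁴-10L²x²+3x⁴)/(360LEI) = -18·(20/3)·(7·10⁴-10·10²·(20/3)²+3·(20/3)⁴)/(360·10·20000) = -17/324 m
Load 2 — applied couple M₀=8 kN·m at a=5/2 m (b=L-a=15/2):
  y_2 = (M₀x³/(6L)-M₀(x-a)²/2+C₁x)/EI  [x>a] with C₁=M₀(3b²-L²)/(6L)=55/6 = (8·(20/3)³/(6·10)-8·((20/3)-(5/2))²/2+(55/6)·(20/3))/20000 = 101/64800 m
Superposition: y = Σ y_i = -3299/64800 m ≈ -0.050910 m

y(20/3) = -3299/64800 m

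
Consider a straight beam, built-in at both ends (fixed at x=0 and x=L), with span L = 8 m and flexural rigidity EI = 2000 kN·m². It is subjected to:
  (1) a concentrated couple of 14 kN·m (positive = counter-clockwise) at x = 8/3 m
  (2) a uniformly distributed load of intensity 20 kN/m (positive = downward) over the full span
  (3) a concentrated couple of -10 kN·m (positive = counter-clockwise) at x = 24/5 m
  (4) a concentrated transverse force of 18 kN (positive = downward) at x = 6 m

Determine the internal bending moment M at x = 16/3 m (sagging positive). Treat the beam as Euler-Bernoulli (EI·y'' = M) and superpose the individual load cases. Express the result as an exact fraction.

M(16/3) = 917/20 kN·m

Load 1 — applied couple M₀=14 kN·m at a=8/3 m (b=L-a=16/3):
  M_1 = R_Ax - M_A - M₀  [x>a] with R_A=7/3, M_A=0 = (7/3)·(16/3) - 0 - 14 = -14/9 kN·m
Load 2 — uniform load w=20 kN/m over full span:
  M_2 = wLx/2 - wL²/12 - wx²/2 = 20·8·(16/3)/2 - 20·8²/12 - 20·(16/3)²/2 = 320/9 kN·m
Load 3 — applied couple M₀=-10 kN·m at a=24/5 m (b=L-a=16/5):
  M_3 = R_Ax - M_A - M₀  [x>a] with R_A=-9/5, M_A=-16/5 = (-9/5)·(16/3) - (-16/5) - (-10) = 18/5 kN·m
Load 4 — point force P=18 kN at a=6 m (b=L-a=2):
  M_4 = Pb²(3a+b)x/L³ - Pab²/L²  [x≤a] = 18·2²·(3·6+2)·(16/3)/8³ - 18·6·2²/8² = 33/4 kN·m
Superposition: M = Σ M_i = 917/20 kN·m ≈ 45.850000 kN·m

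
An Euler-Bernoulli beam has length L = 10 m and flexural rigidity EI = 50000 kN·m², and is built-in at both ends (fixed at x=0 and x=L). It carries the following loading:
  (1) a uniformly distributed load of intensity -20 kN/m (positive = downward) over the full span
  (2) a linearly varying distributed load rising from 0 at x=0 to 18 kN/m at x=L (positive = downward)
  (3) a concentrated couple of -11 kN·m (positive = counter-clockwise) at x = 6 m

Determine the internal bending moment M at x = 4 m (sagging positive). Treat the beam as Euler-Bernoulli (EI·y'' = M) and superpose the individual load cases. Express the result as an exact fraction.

M(4) = -17756/375 kN·m

Load 1 — uniform load w=-20 kN/m over full span:
  M_1 = wLx/2 - wL²/12 - wx²/2 = (-20)·10·4/2 - (-20)·10²/12 - (-20)·4²/2 = -220/3 kN·m
Load 2 — triangular load w₀=18 kN/m (0→w₀ over full span):
  M_2 = 3w₀Lx/20 - w₀L²/30 - w₀x³/(6L) = 3·18·10·4/20 - 18·10²/30 - 18·4³/(6·10) = 144/5 kN·m
Load 3 — applied couple M₀=-11 kN·m at a=6 m (b=L-a=4):
  M_3 = R_Ax - M_A  [x≤a] with R_A=-198/125, M_A=-88/25 = (-198/125)·4 - (-88/25) = -352/125 kN·m
Superposition: M = Σ M_i = -17756/375 kN·m ≈ -47.349333 kN·m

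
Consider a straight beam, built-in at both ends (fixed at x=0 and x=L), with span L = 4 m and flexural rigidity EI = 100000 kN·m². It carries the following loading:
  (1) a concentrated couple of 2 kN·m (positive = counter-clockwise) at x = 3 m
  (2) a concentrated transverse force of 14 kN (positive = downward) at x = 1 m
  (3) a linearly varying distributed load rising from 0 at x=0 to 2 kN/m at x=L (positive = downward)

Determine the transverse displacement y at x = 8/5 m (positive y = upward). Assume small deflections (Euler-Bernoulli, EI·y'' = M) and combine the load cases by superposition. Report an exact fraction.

y(8/5) = -55091/1562500000 m

Load 1 — applied couple M₀=2 kN·m at a=3 m (b=L-a=1):
  y_1 = (R_Ax³/6 - M_Ax²/2)/EI  [x≤a] with R_A=9/16, M_A=5/8 = ((9/16)·(8/5)³/6 - (5/8)·(8/5)²/2)/100000 = -13/3125000 m
Load 2 — point force P=14 kN at a=1 m (b=L-a=3):
  y_2 = -Pa²(L-x)²(3bL-(3b+a)(L-x))/(6L³EI)  [x>a] = -14·1²·(4-(8/5))²·(3·3·4-(3·3+1)·(4-(8/5)))/(6·4³·100000) = -63/2500000 m
Load 3 — triangular load w₀=2 kN/m (0→w₀ over full span):
  y_3 = -w₀x²(L-x)²(x+2L)/(120LEI) = -2·(8/5)²·(4-(8/5))²·((8/5)+2·4)/(120·4·100000) = -288/48828125 m
Superposition: y = Σ y_i = -55091/1562500000 m ≈ -0.000035 m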